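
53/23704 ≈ 0.00224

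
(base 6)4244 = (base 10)964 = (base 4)33010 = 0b1111000100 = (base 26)1b2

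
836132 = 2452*341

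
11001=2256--8745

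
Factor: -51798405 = -1*3^1*5^1*17^1*71^1*2861^1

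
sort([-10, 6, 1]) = [-10, 1, 6]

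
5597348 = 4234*1322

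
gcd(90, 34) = 2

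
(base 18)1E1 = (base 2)1001000001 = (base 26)M5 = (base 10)577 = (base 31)IJ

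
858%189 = 102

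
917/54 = 16+53/54 ≈ 16.98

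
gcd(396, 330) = 66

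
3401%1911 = 1490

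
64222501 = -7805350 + 72027851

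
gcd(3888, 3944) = 8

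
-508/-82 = 254/41 ≈ 6.20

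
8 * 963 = 7704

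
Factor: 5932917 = 3^2*67^1*9839^1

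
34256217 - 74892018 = -40635801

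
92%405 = 92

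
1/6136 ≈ 0.000163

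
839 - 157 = 682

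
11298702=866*13047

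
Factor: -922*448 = -1*2^7*7^1*461^1 = -413056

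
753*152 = 114456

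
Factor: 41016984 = 2^3 * 3^1 * 71^1 * 24071^1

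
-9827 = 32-9859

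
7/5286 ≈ 0.00132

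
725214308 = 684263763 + 40950545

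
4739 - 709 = 4030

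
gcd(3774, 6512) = 74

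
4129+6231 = 10360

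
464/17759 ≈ 0.0261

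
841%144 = 121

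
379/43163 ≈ 0.00878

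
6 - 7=-1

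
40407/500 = 80 + 407/500 ≈ 80.81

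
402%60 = 42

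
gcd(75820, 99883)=1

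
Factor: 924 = 2^2*3^1*7^1*11^1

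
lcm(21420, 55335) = 664020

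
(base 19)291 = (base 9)1203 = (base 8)1576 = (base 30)to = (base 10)894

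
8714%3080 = 2554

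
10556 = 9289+1267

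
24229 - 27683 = -3454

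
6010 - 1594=4416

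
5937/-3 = -1979 = -1979.00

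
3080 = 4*770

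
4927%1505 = 412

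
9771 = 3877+5894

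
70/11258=35/5629 ≈ 0.00622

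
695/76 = 9 + 11/76 ≈ 9.14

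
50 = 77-27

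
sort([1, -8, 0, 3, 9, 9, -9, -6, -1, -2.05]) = [-9, -8, -6, -2.05, -1, 0, 1, 3, 9, 9]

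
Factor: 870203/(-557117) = -1*11^(-1)*29^1*37^1*811^1*50647^(-1)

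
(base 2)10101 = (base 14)17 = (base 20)11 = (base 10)21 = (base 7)30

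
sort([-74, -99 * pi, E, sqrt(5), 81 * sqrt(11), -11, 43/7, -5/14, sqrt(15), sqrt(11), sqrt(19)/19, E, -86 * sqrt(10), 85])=[-99 * pi, -86 * sqrt(10), -74, -11, -5/14, sqrt(19)/19, sqrt(5), E, E, sqrt(11), sqrt(15), 43/7, 85, 81 * sqrt(11)]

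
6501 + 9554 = 16055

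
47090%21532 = 4026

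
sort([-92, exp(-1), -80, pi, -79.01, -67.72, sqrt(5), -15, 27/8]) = [-92, -80, -79.01, -67.72, -15, exp(-1), sqrt(5), pi, 27/8]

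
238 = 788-550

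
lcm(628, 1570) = 3140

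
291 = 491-200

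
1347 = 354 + 993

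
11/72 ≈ 0.153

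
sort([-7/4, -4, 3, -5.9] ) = [-5.9, -4, -7/4, 3] 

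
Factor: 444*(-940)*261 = -1*2^4*3^3*5^1*29^1*37^1*47^1 = -108930960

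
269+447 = 716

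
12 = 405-393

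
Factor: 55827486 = 2^1*3^2*11^1*13^1*23^2*41^1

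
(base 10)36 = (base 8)44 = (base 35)11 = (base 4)210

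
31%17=14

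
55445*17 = 942565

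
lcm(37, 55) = 2035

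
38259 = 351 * 109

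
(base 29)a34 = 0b10000100110101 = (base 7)33533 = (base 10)8501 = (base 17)1c71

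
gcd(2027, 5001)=1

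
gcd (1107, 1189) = 41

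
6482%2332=1818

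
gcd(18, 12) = 6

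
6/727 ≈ 0.00825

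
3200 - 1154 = 2046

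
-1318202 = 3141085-4459287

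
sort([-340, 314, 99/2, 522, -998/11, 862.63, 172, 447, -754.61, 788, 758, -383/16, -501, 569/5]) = [-754.61, -501, -340, -998/11, -383/16, 99/2, 569/5, 172, 314, 447, 522, 758, 788, 862.63]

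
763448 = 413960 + 349488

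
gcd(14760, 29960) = 40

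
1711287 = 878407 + 832880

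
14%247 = 14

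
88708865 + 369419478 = 458128343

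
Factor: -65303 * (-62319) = 3^1 * 7^1 * 19^1 * 491^1 * 20773^1 = 4069617657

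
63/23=2 + 17/23 ≈ 2.74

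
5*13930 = 69650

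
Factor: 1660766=2^1 * 830383^1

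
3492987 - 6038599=-2545612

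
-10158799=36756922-46915721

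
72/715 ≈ 0.101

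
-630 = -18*35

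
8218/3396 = 4109/1698 ≈ 2.42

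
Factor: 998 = 2^1 * 499^1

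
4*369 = 1476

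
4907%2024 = 859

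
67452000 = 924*73000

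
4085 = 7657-3572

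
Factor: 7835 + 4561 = 2^2*3^1*1033^1 = 12396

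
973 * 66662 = 64862126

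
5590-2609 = 2981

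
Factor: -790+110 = -1*2^3*5^1*17^1 = -680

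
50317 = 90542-40225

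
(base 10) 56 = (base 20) 2g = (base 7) 110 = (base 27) 22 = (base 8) 70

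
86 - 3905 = -3819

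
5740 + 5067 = 10807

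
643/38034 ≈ 0.0169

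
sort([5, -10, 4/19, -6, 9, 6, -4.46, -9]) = [-10, -9, -6, -4.46, 4/19, 5, 6, 9]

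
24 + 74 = 98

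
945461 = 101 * 9361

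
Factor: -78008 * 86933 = -1 * 2^3 * 7^3 * 11^1 * 199^1 * 1129^1 = -6781469464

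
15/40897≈0.000367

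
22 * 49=1078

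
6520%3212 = 96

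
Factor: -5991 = -1 * 3^1 * 1997^1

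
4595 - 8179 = -3584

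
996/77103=332/25701 ≈ 0.0129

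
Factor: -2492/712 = -1*2^(-1)*7^1 = -7/2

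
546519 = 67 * 8157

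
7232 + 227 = 7459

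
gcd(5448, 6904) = 8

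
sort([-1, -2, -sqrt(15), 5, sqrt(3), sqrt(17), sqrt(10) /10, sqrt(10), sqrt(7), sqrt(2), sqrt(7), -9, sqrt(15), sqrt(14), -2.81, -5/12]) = [-9, -sqrt(15), -2.81, -2, -1, -5/12, sqrt(10) /10, sqrt(2), sqrt(3), sqrt(7), sqrt(7), sqrt(10), sqrt(14), sqrt(15), sqrt(17), 5]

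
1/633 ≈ 0.00158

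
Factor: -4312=-1 * 2^3 * 7^2 * 11^1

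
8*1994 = 15952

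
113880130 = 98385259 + 15494871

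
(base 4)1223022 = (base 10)6858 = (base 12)3b76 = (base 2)1101011001010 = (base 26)a3k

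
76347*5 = 381735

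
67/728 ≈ 0.0920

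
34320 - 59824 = -25504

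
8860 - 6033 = 2827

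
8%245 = 8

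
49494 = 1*49494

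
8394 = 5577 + 2817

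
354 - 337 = 17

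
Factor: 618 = 2^1*3^1*103^1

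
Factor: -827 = -1*827^1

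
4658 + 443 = 5101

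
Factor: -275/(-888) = 2^(-3) * 3^(-1) * 5^2 * 11^1 * 37^(-1)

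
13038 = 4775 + 8263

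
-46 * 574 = -26404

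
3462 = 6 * 577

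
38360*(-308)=-11814880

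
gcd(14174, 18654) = 2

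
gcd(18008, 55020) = 4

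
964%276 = 136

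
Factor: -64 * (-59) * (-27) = -1 * 2^6 * 3^3 * 59^1 = -101952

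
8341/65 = 128 + 21/65 ≈ 128.32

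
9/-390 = -3/130 ≈ -0.0231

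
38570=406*95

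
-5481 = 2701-8182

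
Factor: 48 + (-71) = -1*23^1 = -23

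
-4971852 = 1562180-6534032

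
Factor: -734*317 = -1*2^1*317^1*367^1 = -232678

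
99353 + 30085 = 129438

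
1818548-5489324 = -3670776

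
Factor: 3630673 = 17^1 * 41^1 * 5209^1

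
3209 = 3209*1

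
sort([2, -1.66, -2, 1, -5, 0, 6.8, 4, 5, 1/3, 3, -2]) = [-5, -2, -2, -1.66, 0, 1/3, 1, 2, 3, 4, 5, 6.8]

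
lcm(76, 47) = 3572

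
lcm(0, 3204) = 0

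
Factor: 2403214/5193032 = 2^(-2)*11^1*13^(-2)*23^(-1)*167^(-1)*313^1*349^1 = 1201607/2596516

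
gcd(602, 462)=14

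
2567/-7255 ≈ -0.354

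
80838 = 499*162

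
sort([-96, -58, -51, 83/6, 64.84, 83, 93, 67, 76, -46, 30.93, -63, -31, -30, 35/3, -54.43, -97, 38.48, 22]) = [-97, -96, -63, -58, -54.43, -51, -46, -31, -30, 35/3, 83/6, 22, 30.93, 38.48, 64.84, 67, 76, 83, 93]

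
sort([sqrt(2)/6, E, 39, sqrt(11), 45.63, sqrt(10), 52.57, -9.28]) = [-9.28, sqrt(2)/6, E, sqrt(10), sqrt(11), 39, 45.63, 52.57]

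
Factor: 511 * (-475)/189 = -1 * 3^(-3) * 5^2 * 19^1 * 73^1 = -34675/27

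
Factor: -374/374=-1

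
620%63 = 53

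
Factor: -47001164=-1*2^2*7^1*1678613^1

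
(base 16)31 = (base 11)45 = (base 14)37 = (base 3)1211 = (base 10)49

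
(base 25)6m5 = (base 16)10d1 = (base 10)4305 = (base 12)25a9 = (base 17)ef4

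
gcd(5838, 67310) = 2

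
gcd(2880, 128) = 64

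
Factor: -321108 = -1*2^2*3^1*26759^1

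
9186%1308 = 30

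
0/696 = 0 = 0.00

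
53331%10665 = 6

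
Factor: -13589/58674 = -1 * 2^(-1) * 3^(-1) * 7^(-1) * 11^(-1) * 107^1 = -107/462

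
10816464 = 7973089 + 2843375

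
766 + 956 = 1722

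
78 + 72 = 150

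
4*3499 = 13996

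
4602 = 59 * 78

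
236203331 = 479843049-243639718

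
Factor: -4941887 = -1*1063^1*4649^1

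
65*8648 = 562120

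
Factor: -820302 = -1*2^1*3^1*7^1*19531^1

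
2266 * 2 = 4532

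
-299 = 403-702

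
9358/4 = 2339 + 1/2 = 2339.50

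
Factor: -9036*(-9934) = 2^3*3^2*251^1*4967^1 = 89763624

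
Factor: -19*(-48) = 2^4*3^1*19^1 = 912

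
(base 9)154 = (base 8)202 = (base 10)130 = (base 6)334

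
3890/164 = 1945/82 ≈ 23.72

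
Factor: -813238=-1*2^1*19^1*21401^1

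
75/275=3/11≈0.273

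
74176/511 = 145+81/511 ≈ 145.16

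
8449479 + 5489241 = 13938720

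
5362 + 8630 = 13992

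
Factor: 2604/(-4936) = -1*2^(-1)*3^1*7^1*31^1*617^(-1) = -651/1234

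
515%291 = 224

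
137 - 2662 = -2525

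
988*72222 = 71355336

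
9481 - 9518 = -37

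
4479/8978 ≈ 0.499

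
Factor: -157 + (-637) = -1 * 2^1 * 397^1 = -794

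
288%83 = 39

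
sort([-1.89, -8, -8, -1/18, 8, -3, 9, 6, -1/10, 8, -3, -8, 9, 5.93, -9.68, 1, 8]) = [-9.68, -8, -8, -8, -3, -3, -1.89, -1/10, -1/18, 1, 5.93, 6, 8, 8, 8, 9, 9]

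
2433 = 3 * 811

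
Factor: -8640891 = -1*3^3*7^1*131^1*349^1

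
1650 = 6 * 275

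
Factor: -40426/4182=-1 * 3^(-1) * 29^1=-29/3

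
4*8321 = 33284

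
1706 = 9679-7973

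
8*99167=793336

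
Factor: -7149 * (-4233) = 3^2 * 17^1 * 83^1 * 2383^1 = 30261717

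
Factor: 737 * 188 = 2^2 * 11^1 * 47^1 * 67^1 = 138556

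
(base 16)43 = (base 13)52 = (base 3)2111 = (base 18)3d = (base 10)67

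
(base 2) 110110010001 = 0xd91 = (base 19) 9bf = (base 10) 3473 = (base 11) 2678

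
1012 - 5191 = -4179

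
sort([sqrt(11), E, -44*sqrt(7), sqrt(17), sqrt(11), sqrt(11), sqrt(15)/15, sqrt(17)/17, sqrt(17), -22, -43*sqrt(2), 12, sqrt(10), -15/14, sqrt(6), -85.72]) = [-44*sqrt(7), -85.72, -43*sqrt(2), -22, -15/14, sqrt(17)/17, sqrt(15)/15, sqrt(6), E, sqrt(10), sqrt(11), sqrt(11), sqrt(11), sqrt(17), sqrt(17), 12]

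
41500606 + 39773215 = 81273821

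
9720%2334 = 384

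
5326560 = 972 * 5480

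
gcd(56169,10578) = 3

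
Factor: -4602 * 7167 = -1 * 2^1 * 3^2 * 13^1 * 59^1 * 2389^1 = -32982534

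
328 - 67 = 261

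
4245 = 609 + 3636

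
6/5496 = 1/916 ≈ 0.00109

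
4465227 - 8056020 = -3590793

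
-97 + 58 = -39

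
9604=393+9211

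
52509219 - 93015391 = -40506172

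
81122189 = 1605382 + 79516807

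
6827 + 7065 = 13892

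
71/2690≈0.0264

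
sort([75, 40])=[40, 75]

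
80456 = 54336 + 26120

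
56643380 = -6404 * (-8845)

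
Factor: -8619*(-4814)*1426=2^2*3^1*13^2*17^1*23^1*29^1*31^1*83^1=59167400916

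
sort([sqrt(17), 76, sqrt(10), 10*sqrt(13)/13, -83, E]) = [-83, E, 10*sqrt(13)/13, sqrt(10), sqrt(17), 76]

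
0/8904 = 0 = 0.00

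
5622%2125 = 1372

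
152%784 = 152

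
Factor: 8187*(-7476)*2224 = -1*2^6*3^2*7^1*89^1*139^1*2729^1 = -136122170688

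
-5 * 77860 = -389300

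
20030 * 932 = 18667960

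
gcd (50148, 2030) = 14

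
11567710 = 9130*1267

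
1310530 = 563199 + 747331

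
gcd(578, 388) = 2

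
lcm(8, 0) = 0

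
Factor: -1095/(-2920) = 2^(-3)*3^1 = 3/8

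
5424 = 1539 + 3885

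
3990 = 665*6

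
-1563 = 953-2516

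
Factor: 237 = 3^1*79^1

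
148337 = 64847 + 83490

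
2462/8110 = 1231/4055 ≈ 0.304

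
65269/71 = 919 + 20/71 ≈ 919.28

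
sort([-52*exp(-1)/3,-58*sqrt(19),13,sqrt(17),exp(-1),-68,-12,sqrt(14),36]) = [-58*sqrt(19),-68,-12,-52*exp(-1)/3,exp(-1),sqrt(14),sqrt(17),13,36]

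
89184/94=44592/47 ≈ 948.77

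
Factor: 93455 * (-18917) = -1 * 5^1 * 18691^1 * 18917^1 = -1767888235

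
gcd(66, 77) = 11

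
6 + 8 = 14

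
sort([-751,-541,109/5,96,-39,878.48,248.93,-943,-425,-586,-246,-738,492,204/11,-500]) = [-943,-751,-738,-586,-541,-500,-425,-246,-39,204/11,109/5,96,248.93,492,878.48]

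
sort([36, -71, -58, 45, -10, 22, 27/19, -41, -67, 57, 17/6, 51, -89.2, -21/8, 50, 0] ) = [-89.2, -71, -67, -58, -41, -10, -21/8, 0, 27/19, 17/6, 22, 36, 45, 50, 51, 57] 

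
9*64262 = 578358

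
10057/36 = 279+13/36 ≈ 279.36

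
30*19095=572850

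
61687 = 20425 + 41262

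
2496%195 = 156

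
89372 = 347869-258497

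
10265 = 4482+5783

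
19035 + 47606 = 66641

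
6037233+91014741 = 97051974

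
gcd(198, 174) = 6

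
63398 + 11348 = 74746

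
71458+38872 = 110330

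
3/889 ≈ 0.00337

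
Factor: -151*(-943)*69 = 3^1*23^2*41^1*151^1 = 9825117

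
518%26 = 24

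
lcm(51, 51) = 51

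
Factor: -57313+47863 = -1 * 2^1 * 3^3 * 5^2 * 7^1 = -9450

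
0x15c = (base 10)348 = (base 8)534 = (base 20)h8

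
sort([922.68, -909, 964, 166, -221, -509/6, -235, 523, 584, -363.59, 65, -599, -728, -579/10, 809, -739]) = [-909, -739, -728, -599, -363.59, -235, -221, -509/6, -579/10, 65, 166, 523, 584, 809, 922.68, 964]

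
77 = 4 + 73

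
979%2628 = 979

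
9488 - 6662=2826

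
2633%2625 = 8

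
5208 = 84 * 62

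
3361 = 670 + 2691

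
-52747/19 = -2776 - 3/19 ≈ -2776.16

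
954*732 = 698328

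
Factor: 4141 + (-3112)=3^1 * 7^3=1029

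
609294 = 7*87042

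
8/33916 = 2/8479 ≈ 0.000236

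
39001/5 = 7800 + 1/5 = 7800.20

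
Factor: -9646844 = -1*2^2*23^2*47^1*97^1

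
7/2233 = 1/319 ≈ 0.00313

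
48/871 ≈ 0.0551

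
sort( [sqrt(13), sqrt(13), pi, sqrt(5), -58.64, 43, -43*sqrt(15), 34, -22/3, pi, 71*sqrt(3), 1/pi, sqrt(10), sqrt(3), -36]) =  [-43*sqrt(15), -58.64, -36, -22/3, 1/pi, sqrt(3), sqrt(5), pi, pi, sqrt(10), sqrt(13), sqrt(13), 34, 43, 71*sqrt(3)]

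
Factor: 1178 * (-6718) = -1 * 2^2 * 19^1 * 31^1 * 3359^1 = -7913804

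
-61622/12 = -5135-1/6 ≈ -5135.17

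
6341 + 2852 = 9193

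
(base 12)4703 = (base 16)1ef3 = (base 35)6gd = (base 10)7923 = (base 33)793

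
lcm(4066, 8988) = 170772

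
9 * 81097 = 729873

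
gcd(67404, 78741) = 3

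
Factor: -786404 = -1*2^2*47^2*89^1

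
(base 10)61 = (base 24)2d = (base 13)49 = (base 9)67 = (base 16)3d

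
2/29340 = 1/14670 ≈ 0.0000682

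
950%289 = 83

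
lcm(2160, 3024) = 15120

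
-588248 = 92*(-6394)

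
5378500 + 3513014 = 8891514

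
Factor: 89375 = 5^4 * 11^1 * 13^1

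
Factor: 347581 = 13^1*26737^1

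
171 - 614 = -443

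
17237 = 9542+7695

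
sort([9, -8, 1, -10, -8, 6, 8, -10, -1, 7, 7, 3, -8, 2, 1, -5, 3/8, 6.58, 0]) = [-10, -10, -8, -8, -8, -5, -1, 0, 3/8, 1, 1, 2, 3, 6, 6.58, 7, 7, 8, 9]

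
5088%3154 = 1934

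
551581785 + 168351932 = 719933717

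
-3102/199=-15 - 117/199 ≈ -15.59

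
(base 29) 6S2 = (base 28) 7D8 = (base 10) 5860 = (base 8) 13344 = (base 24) A44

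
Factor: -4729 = -1*4729^1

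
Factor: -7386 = -1 * 2^1 * 3^1 * 1231^1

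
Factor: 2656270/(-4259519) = -1*2^1*5^1*11^(-1)*23^1*593^(-1)*653^(-1)*11549^1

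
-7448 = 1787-9235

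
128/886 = 64/443 ≈ 0.144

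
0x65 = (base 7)203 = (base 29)3e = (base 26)3n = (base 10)101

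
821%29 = 9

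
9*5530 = 49770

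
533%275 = 258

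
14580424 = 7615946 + 6964478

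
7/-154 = -1/22 ≈ -0.0455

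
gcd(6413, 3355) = 11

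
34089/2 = 17044 + 1/2 = 17044.50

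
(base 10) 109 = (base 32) 3d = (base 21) 54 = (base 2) 1101101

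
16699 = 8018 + 8681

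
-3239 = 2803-6042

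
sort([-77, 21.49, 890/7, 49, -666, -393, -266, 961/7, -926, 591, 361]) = [-926, -666, -393, -266, -77, 21.49, 49, 890/7, 961/7, 361, 591]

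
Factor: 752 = 2^4 * 47^1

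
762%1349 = 762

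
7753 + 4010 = 11763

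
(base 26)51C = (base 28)4A2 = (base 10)3418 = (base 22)718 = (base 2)110101011010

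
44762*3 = 134286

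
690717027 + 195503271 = 886220298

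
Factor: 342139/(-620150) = -1*2^(-1)*5^(-2)*7^1*37^1*79^(-1)*157^(-1)*1321^1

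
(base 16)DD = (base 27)85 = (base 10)221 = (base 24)95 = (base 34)6H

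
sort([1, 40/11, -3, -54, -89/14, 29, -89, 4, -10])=[-89, -54, -10, -89/14, -3, 1, 40/11, 4, 29]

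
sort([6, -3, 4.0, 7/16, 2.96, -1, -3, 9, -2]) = [-3, -3, -2, -1, 7/16, 2.96, 4.0, 6, 9]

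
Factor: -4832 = -1*2^5*151^1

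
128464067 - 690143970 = -561679903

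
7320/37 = 197+31/37≈197.84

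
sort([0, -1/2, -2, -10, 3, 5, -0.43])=[-10, -2, -1/2, -0.43, 0, 3, 5]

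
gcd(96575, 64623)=1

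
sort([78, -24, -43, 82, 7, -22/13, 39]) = [-43, -24, -22/13, 7, 39, 78, 82]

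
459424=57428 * 8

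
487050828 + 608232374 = 1095283202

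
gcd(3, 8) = 1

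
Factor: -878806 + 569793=-1 * 309013^1=-309013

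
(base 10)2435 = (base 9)3305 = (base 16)983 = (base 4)212003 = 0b100110000011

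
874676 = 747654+127022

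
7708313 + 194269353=201977666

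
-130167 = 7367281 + -7497448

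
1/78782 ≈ 0.0000127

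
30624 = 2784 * 11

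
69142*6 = 414852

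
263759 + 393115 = 656874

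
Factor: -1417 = -1*13^1*109^1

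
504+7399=7903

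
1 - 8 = -7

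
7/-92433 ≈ -0.0000757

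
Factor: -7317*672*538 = -1*2^6*3^4*7^1*269^1*271^1 = -2645358912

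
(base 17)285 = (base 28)pj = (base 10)719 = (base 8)1317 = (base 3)222122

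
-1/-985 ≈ 0.00102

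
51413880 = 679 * 75720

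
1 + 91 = 92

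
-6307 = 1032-7339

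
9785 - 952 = 8833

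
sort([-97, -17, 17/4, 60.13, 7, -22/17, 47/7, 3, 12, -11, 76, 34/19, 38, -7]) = [-97, -17, -11, -7, -22/17, 34/19, 3, 17/4, 47/7, 7, 12, 38, 60.13, 76]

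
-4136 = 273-4409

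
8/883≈0.00906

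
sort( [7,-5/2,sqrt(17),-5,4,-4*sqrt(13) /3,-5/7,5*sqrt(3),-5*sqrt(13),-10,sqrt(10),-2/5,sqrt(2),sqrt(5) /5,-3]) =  [-5*sqrt(13),-10,-5,-4*sqrt(13) /3,-3,-5/2,-5/7,-2/5,sqrt(5) /5,sqrt(2),sqrt(10),4,sqrt(17),7,5*sqrt(3)]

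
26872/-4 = -6718 = -6718.00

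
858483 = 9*95387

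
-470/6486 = -5/69 ≈ -0.0725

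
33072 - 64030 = -30958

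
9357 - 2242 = 7115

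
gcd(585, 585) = 585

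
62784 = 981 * 64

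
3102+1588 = 4690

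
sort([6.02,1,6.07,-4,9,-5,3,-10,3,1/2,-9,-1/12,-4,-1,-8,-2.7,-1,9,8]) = [-10,-9,-8,-5,-4,-4,-2.7,-1,-1,-1/12,1/2,1,3,3,6.02,6.07,8,9,9]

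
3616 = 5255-1639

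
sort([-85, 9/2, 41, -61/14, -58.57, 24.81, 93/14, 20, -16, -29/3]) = [-85, -58.57, -16, -29/3, -61/14, 9/2, 93/14, 20, 24.81, 41]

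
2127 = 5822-3695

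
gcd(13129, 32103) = 1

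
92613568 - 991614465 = -899000897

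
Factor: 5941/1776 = 2^(-4)*3^(-1)*13^1*37^(-1)*457^1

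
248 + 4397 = 4645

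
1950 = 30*65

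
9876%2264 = 820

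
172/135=1 + 37/135 ≈ 1.27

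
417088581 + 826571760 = 1243660341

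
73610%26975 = 19660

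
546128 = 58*9416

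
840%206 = 16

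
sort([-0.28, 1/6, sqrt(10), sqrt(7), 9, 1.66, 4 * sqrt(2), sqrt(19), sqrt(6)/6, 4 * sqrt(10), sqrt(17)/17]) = [-0.28, 1/6, sqrt(17)/17, sqrt(6)/6, 1.66, sqrt(7), sqrt(10), sqrt(19), 4 * sqrt(2), 9, 4 * sqrt(10)]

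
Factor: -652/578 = -1 * 2^1 * 17^(-2) * 163^1 = -326/289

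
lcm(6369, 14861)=44583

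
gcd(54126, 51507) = 873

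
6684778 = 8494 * 787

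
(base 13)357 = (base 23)124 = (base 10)579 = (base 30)j9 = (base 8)1103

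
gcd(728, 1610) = 14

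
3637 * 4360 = 15857320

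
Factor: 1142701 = 7^1 * 163243^1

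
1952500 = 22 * 88750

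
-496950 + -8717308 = -9214258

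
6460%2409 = 1642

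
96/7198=48/3599 ≈ 0.0133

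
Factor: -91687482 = -1*2^1*3^2*5093749^1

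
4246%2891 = 1355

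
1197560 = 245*4888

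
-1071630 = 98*(-10935)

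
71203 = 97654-26451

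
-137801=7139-144940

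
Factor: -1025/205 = -1*5^1 = -5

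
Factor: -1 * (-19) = 19^1 = 19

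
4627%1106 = 203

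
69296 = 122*568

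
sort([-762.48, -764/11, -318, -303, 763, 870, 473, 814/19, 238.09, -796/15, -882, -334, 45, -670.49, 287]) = [-882, -762.48, -670.49, -334, -318, -303, -764/11, -796/15, 814/19, 45, 238.09, 287, 473, 763, 870]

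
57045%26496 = 4053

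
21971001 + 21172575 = 43143576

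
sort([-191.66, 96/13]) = [-191.66, 96/13]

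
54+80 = 134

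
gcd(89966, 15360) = 2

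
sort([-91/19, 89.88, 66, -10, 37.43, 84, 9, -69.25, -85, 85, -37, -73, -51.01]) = [-85, -73, -69.25, -51.01, -37, -10, -91/19, 9, 37.43, 66, 84, 85, 89.88]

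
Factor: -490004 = -1*2^2*122501^1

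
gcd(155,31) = 31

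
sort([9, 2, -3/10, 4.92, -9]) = [-9, -3/10, 2, 4.92, 9]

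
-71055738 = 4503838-75559576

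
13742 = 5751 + 7991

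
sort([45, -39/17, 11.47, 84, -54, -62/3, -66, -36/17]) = [-66, -54, -62/3, -39/17, -36/17, 11.47, 45, 84]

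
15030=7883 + 7147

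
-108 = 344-452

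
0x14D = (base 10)333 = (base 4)11031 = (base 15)173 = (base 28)BP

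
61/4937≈0.0124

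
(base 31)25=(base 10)67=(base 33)21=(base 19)3a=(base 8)103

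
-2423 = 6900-9323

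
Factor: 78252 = 2^2 * 3^1 * 6521^1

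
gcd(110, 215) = 5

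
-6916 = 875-7791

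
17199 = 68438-51239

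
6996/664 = 10 + 89/166 ≈ 10.54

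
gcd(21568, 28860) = 4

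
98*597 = 58506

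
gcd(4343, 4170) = 1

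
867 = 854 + 13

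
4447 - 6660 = -2213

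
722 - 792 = -70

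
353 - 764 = -411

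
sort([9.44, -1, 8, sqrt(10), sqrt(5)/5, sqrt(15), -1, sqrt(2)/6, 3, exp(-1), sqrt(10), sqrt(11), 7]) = [-1, -1, sqrt(2)/6, exp(-1), sqrt(5)/5, 3, sqrt(10), sqrt(10), sqrt(11), sqrt(15), 7, 8, 9.44]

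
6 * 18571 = 111426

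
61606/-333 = -185 - 1/333 ≈ -185.00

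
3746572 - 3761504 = -14932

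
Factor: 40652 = 2^2*10163^1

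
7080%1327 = 445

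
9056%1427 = 494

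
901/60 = 15 + 1/60 ≈ 15.02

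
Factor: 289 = 17^2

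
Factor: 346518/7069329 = 2^1 * 3^2 * 23^1 * 31^1 * 43^(-1) * 6089^(-1) = 12834/261827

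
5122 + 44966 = 50088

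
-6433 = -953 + -5480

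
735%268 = 199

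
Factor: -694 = -1*2^1*347^1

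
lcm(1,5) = 5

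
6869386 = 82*83773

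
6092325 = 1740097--4352228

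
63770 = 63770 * 1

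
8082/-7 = -1154 - 4/7 ≈ -1154.57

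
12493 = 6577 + 5916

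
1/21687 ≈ 0.0000461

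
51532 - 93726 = -42194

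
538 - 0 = 538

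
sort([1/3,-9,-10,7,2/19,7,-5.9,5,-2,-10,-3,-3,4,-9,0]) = [-10,-10,-9,-9,-5.9,-3,-3,-2,0,2/19,1/3,4,5,7,7]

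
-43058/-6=21529/3 ≈ 7176.33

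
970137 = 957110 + 13027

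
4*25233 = 100932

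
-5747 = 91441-97188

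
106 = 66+40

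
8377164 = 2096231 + 6280933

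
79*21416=1691864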